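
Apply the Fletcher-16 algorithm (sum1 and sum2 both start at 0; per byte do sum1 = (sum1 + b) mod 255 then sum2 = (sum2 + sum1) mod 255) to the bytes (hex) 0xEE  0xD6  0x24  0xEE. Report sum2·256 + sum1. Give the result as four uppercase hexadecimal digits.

Running sums (mod 255):
  after byte 0 (0xEE): sum1=238, sum2=238
  after byte 1 (0xD6): sum1=197, sum2=180
  after byte 2 (0x24): sum1=233, sum2=158
  after byte 3 (0xEE): sum1=216, sum2=119
Checksum = sum2·256 + sum1 = 119·256 + 216 = 30680 = 0x77D8.

77D8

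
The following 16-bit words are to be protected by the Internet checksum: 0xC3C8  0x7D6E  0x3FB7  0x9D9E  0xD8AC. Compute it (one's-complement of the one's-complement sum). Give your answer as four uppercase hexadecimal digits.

One's-complement addition (fold any carry out of bit 15 back into bit 0):
  0xC3C8 + 0x7D6E = 0x14136 → wrap carry → 0x4137
  0x4137 + 0x3FB7 = 0x080EE
  0x80EE + 0x9D9E = 0x11E8C → wrap carry → 0x1E8D
  0x1E8D + 0xD8AC = 0x0F739
One's-complement sum = 0xF739.
Checksum = ~0xF739 & 0xFFFF = 0x08C6.

08C6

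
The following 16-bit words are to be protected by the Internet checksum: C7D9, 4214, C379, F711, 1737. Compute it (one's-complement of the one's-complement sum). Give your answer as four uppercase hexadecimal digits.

244F

One's-complement addition (fold any carry out of bit 15 back into bit 0):
  0xC7D9 + 0x4214 = 0x109ED → wrap carry → 0x09EE
  0x09EE + 0xC379 = 0x0CD67
  0xCD67 + 0xF711 = 0x1C478 → wrap carry → 0xC479
  0xC479 + 0x1737 = 0x0DBB0
One's-complement sum = 0xDBB0.
Checksum = ~0xDBB0 & 0xFFFF = 0x244F.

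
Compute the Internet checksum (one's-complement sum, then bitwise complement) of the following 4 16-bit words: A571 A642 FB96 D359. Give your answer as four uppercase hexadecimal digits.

One's-complement addition (fold any carry out of bit 15 back into bit 0):
  0xA571 + 0xA642 = 0x14BB3 → wrap carry → 0x4BB4
  0x4BB4 + 0xFB96 = 0x1474A → wrap carry → 0x474B
  0x474B + 0xD359 = 0x11AA4 → wrap carry → 0x1AA5
One's-complement sum = 0x1AA5.
Checksum = ~0x1AA5 & 0xFFFF = 0xE55A.

E55A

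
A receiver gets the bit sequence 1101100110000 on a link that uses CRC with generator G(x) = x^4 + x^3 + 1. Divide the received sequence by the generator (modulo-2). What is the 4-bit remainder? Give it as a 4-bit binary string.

Modulo-2 division of 1101100110000 by 11001:
  pos 0: 11011 XOR 11001 = 00010
  pos 3: 10001 XOR 11001 = 01000
  pos 4: 10001 XOR 11001 = 01000
  pos 5: 10000 XOR 11001 = 01001
  pos 6: 10010 XOR 11001 = 01011
  pos 7: 10110 XOR 11001 = 01111
  pos 8: 11110 XOR 11001 = 00111
Remainder = 0111 (nonzero — an error is detected).

0111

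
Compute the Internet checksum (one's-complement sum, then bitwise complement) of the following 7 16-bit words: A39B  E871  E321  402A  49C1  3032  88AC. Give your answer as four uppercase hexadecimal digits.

4E06

One's-complement addition (fold any carry out of bit 15 back into bit 0):
  0xA39B + 0xE871 = 0x18C0C → wrap carry → 0x8C0D
  0x8C0D + 0xE321 = 0x16F2E → wrap carry → 0x6F2F
  0x6F2F + 0x402A = 0x0AF59
  0xAF59 + 0x49C1 = 0x0F91A
  0xF91A + 0x3032 = 0x1294C → wrap carry → 0x294D
  0x294D + 0x88AC = 0x0B1F9
One's-complement sum = 0xB1F9.
Checksum = ~0xB1F9 & 0xFFFF = 0x4E06.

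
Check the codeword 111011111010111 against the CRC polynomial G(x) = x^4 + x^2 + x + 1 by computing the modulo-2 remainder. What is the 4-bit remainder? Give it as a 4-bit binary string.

Modulo-2 division of 111011111010111 by 10111:
  pos 0: 11101 XOR 10111 = 01010
  pos 1: 10101 XOR 10111 = 00010
  pos 4: 10111 XOR 10111 = 00000
  pos 10: 10111 XOR 10111 = 00000
Remainder = 0000 (zero — the frame passes the CRC check).

0000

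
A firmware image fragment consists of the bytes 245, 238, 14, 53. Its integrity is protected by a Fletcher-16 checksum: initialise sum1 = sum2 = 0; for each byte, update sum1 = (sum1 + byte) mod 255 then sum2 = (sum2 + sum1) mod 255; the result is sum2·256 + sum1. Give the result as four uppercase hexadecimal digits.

Running sums (mod 255):
  after byte 0 (245): sum1=245, sum2=245
  after byte 1 (238): sum1=228, sum2=218
  after byte 2 (14): sum1=242, sum2=205
  after byte 3 (53): sum1=40, sum2=245
Checksum = sum2·256 + sum1 = 245·256 + 40 = 62760 = 0xF528.

F528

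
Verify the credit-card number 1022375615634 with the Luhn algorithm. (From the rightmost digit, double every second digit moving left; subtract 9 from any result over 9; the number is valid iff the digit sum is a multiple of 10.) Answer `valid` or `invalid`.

From the right, keep odd positions and double even positions (subtract 9 from any doubled value over 9):
  doubled (positions 2,4,...): 6 1 3 5 4 0 → sum 19
  kept (positions 1,3,...): 4 6 1 5 3 2 1 → sum 22
Total = 41.
41 mod 10 = 1, so the number is invalid.

invalid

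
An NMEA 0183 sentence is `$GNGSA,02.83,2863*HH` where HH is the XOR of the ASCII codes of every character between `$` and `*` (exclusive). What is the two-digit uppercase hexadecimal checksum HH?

XOR the ASCII codes of the payload characters:
  'G' = 0x47 → acc = 0x47
  'N' = 0x4E → acc = 0x09
  'G' = 0x47 → acc = 0x4E
  'S' = 0x53 → acc = 0x1D
  'A' = 0x41 → acc = 0x5C
  ',' = 0x2C → acc = 0x70
  '0' = 0x30 → acc = 0x40
  '2' = 0x32 → acc = 0x72
  '.' = 0x2E → acc = 0x5C
  '8' = 0x38 → acc = 0x64
  '3' = 0x33 → acc = 0x57
  ',' = 0x2C → acc = 0x7B
  '2' = 0x32 → acc = 0x49
  '8' = 0x38 → acc = 0x71
  '6' = 0x36 → acc = 0x47
  '3' = 0x33 → acc = 0x74
Checksum = 0x74.

74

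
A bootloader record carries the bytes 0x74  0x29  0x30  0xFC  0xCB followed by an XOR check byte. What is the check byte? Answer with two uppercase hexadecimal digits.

5A

XOR the bytes together:
  start with 0x74
  0x74 ⊕ 0x29 = 0x5D
  0x5D ⊕ 0x30 = 0x6D
  0x6D ⊕ 0xFC = 0x91
  0x91 ⊕ 0xCB = 0x5A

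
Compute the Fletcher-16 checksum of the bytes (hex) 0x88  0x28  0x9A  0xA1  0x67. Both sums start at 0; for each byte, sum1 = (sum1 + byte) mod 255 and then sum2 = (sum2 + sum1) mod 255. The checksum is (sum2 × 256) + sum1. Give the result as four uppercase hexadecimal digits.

Running sums (mod 255):
  after byte 0 (0x88): sum1=136, sum2=136
  after byte 1 (0x28): sum1=176, sum2=57
  after byte 2 (0x9A): sum1=75, sum2=132
  after byte 3 (0xA1): sum1=236, sum2=113
  after byte 4 (0x67): sum1=84, sum2=197
Checksum = sum2·256 + sum1 = 197·256 + 84 = 50516 = 0xC554.

C554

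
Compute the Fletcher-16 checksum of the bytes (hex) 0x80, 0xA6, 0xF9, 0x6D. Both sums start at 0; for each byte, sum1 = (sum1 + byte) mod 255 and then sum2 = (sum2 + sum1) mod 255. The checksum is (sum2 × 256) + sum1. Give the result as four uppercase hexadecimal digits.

Running sums (mod 255):
  after byte 0 (0x80): sum1=128, sum2=128
  after byte 1 (0xA6): sum1=39, sum2=167
  after byte 2 (0xF9): sum1=33, sum2=200
  after byte 3 (0x6D): sum1=142, sum2=87
Checksum = sum2·256 + sum1 = 87·256 + 142 = 22414 = 0x578E.

578E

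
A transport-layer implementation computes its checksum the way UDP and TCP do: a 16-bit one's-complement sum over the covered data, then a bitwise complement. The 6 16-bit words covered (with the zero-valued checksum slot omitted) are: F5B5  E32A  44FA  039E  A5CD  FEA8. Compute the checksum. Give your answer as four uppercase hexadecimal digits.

One's-complement addition (fold any carry out of bit 15 back into bit 0):
  0xF5B5 + 0xE32A = 0x1D8DF → wrap carry → 0xD8E0
  0xD8E0 + 0x44FA = 0x11DDA → wrap carry → 0x1DDB
  0x1DDB + 0x039E = 0x02179
  0x2179 + 0xA5CD = 0x0C746
  0xC746 + 0xFEA8 = 0x1C5EE → wrap carry → 0xC5EF
One's-complement sum = 0xC5EF.
Checksum = ~0xC5EF & 0xFFFF = 0x3A10.

3A10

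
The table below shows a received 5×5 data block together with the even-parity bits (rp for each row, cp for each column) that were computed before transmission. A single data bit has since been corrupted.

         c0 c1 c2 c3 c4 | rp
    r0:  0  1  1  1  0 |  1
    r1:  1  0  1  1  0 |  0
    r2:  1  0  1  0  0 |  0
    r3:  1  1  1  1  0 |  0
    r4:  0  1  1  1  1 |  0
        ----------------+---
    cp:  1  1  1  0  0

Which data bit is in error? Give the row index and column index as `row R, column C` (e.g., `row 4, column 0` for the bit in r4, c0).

Recompute each row's even parity and compare to rp:
  r0: data parity 1, sent rp 1 → ok
  r1: data parity 1, sent rp 0 → mismatch
  r2: data parity 0, sent rp 0 → ok
  r3: data parity 0, sent rp 0 → ok
  r4: data parity 0, sent rp 0 → ok
Recompute each column's even parity and compare to cp:
  c0: data parity 1, sent cp 1 → ok
  c1: data parity 1, sent cp 1 → ok
  c2: data parity 1, sent cp 1 → ok
  c3: data parity 0, sent cp 0 → ok
  c4: data parity 1, sent cp 0 → mismatch
Exactly one row (r1) and one column (c4) fail → the flipped bit is at their intersection.

row 1, column 4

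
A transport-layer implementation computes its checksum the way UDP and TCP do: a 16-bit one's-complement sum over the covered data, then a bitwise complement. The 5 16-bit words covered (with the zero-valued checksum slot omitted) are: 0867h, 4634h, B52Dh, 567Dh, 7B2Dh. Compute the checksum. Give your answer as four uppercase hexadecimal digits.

2A8C

One's-complement addition (fold any carry out of bit 15 back into bit 0):
  0x0867 + 0x4634 = 0x04E9B
  0x4E9B + 0xB52D = 0x103C8 → wrap carry → 0x03C9
  0x03C9 + 0x567D = 0x05A46
  0x5A46 + 0x7B2D = 0x0D573
One's-complement sum = 0xD573.
Checksum = ~0xD573 & 0xFFFF = 0x2A8C.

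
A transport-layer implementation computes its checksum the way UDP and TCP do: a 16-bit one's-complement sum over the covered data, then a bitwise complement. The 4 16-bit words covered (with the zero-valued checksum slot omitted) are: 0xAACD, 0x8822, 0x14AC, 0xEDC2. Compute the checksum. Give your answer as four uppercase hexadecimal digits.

One's-complement addition (fold any carry out of bit 15 back into bit 0):
  0xAACD + 0x8822 = 0x132EF → wrap carry → 0x32F0
  0x32F0 + 0x14AC = 0x0479C
  0x479C + 0xEDC2 = 0x1355E → wrap carry → 0x355F
One's-complement sum = 0x355F.
Checksum = ~0x355F & 0xFFFF = 0xCAA0.

CAA0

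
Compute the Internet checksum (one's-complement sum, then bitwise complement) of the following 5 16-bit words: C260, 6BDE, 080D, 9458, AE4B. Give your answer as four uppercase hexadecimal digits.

870F

One's-complement addition (fold any carry out of bit 15 back into bit 0):
  0xC260 + 0x6BDE = 0x12E3E → wrap carry → 0x2E3F
  0x2E3F + 0x080D = 0x0364C
  0x364C + 0x9458 = 0x0CAA4
  0xCAA4 + 0xAE4B = 0x178EF → wrap carry → 0x78F0
One's-complement sum = 0x78F0.
Checksum = ~0x78F0 & 0xFFFF = 0x870F.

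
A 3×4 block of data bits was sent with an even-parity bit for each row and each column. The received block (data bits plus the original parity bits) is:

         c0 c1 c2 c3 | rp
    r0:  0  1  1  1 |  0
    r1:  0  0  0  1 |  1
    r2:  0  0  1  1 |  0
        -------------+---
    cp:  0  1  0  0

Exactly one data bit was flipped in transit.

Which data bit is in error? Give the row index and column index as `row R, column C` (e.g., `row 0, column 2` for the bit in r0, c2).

row 0, column 3

Recompute each row's even parity and compare to rp:
  r0: data parity 1, sent rp 0 → mismatch
  r1: data parity 1, sent rp 1 → ok
  r2: data parity 0, sent rp 0 → ok
Recompute each column's even parity and compare to cp:
  c0: data parity 0, sent cp 0 → ok
  c1: data parity 1, sent cp 1 → ok
  c2: data parity 0, sent cp 0 → ok
  c3: data parity 1, sent cp 0 → mismatch
Exactly one row (r0) and one column (c3) fail → the flipped bit is at their intersection.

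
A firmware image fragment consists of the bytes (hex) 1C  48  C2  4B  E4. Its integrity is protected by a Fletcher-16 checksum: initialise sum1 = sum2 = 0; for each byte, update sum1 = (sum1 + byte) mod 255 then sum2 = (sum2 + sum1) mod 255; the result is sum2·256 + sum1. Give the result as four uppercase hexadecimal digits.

Running sums (mod 255):
  after byte 0 (1C): sum1=28, sum2=28
  after byte 1 (48): sum1=100, sum2=128
  after byte 2 (C2): sum1=39, sum2=167
  after byte 3 (4B): sum1=114, sum2=26
  after byte 4 (E4): sum1=87, sum2=113
Checksum = sum2·256 + sum1 = 113·256 + 87 = 29015 = 0x7157.

7157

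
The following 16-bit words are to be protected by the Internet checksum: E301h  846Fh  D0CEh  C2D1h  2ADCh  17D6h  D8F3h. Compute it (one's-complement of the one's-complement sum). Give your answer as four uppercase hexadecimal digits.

E947

One's-complement addition (fold any carry out of bit 15 back into bit 0):
  0xE301 + 0x846F = 0x16770 → wrap carry → 0x6771
  0x6771 + 0xD0CE = 0x1383F → wrap carry → 0x3840
  0x3840 + 0xC2D1 = 0x0FB11
  0xFB11 + 0x2ADC = 0x125ED → wrap carry → 0x25EE
  0x25EE + 0x17D6 = 0x03DC4
  0x3DC4 + 0xD8F3 = 0x116B7 → wrap carry → 0x16B8
One's-complement sum = 0x16B8.
Checksum = ~0x16B8 & 0xFFFF = 0xE947.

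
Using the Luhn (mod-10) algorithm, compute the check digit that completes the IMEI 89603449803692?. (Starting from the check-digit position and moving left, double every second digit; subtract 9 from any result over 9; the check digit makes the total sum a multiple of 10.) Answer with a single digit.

6

Partial digits right→left: 2 9 6 3 0 8 9 4 4 3 0 6 9 8
Double every second digit counting from the check-digit position (so the 1st, 3rd, 5th, ... of the partial from the right).
  doubled (with −9 where >9): 4 3 0 9 8 0 9 → sum 33
  kept as-is: 9 3 8 4 3 6 8 → sum 41
Total = 33 + 41 = 74.
Check digit = (10 − (74 mod 10)) mod 10 = 6.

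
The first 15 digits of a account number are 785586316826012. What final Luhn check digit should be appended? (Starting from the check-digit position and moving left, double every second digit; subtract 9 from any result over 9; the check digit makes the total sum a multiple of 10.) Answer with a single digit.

5

Partial digits right→left: 2 1 0 6 2 8 6 1 3 6 8 5 5 8 7
Double every second digit counting from the check-digit position (so the 1st, 3rd, 5th, ... of the partial from the right).
  doubled (with −9 where >9): 4 0 4 3 6 7 1 5 → sum 30
  kept as-is: 1 6 8 1 6 5 8 → sum 35
Total = 30 + 35 = 65.
Check digit = (10 − (65 mod 10)) mod 10 = 5.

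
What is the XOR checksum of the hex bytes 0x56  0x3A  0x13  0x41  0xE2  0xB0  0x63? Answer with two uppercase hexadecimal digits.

0F

XOR the bytes together:
  start with 0x56
  0x56 ⊕ 0x3A = 0x6C
  0x6C ⊕ 0x13 = 0x7F
  0x7F ⊕ 0x41 = 0x3E
  0x3E ⊕ 0xE2 = 0xDC
  0xDC ⊕ 0xB0 = 0x6C
  0x6C ⊕ 0x63 = 0x0F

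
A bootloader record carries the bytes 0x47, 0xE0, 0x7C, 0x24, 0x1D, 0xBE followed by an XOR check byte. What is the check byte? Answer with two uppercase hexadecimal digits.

XOR the bytes together:
  start with 0x47
  0x47 ⊕ 0xE0 = 0xA7
  0xA7 ⊕ 0x7C = 0xDB
  0xDB ⊕ 0x24 = 0xFF
  0xFF ⊕ 0x1D = 0xE2
  0xE2 ⊕ 0xBE = 0x5C

5C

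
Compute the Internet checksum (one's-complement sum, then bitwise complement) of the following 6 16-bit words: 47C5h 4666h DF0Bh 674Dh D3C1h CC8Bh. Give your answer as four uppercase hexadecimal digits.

8B2D

One's-complement addition (fold any carry out of bit 15 back into bit 0):
  0x47C5 + 0x4666 = 0x08E2B
  0x8E2B + 0xDF0B = 0x16D36 → wrap carry → 0x6D37
  0x6D37 + 0x674D = 0x0D484
  0xD484 + 0xD3C1 = 0x1A845 → wrap carry → 0xA846
  0xA846 + 0xCC8B = 0x174D1 → wrap carry → 0x74D2
One's-complement sum = 0x74D2.
Checksum = ~0x74D2 & 0xFFFF = 0x8B2D.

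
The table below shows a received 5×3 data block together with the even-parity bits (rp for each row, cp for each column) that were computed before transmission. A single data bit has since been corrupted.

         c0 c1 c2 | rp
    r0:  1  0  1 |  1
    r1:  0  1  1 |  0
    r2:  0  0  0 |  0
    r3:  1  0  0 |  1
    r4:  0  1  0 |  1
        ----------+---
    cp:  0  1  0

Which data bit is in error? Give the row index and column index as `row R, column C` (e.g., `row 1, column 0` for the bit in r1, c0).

Recompute each row's even parity and compare to rp:
  r0: data parity 0, sent rp 1 → mismatch
  r1: data parity 0, sent rp 0 → ok
  r2: data parity 0, sent rp 0 → ok
  r3: data parity 1, sent rp 1 → ok
  r4: data parity 1, sent rp 1 → ok
Recompute each column's even parity and compare to cp:
  c0: data parity 0, sent cp 0 → ok
  c1: data parity 0, sent cp 1 → mismatch
  c2: data parity 0, sent cp 0 → ok
Exactly one row (r0) and one column (c1) fail → the flipped bit is at their intersection.

row 0, column 1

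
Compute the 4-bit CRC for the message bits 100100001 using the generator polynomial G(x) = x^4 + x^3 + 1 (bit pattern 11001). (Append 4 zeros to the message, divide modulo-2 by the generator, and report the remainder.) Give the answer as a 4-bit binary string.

Append 4 zeros: 1001000010000. Divide by 11001 (XOR where the leading bit is 1):
  pos 0: 10010 XOR 11001 = 01011
  pos 1: 10110 XOR 11001 = 01111
  pos 2: 11110 XOR 11001 = 00111
  pos 4: 11101 XOR 11001 = 00100
  pos 6: 10000 XOR 11001 = 01001
  pos 7: 10010 XOR 11001 = 01011
  pos 8: 10110 XOR 11001 = 01111
Remainder (last 4 bits) = 1111. This is the CRC / FCS.

1111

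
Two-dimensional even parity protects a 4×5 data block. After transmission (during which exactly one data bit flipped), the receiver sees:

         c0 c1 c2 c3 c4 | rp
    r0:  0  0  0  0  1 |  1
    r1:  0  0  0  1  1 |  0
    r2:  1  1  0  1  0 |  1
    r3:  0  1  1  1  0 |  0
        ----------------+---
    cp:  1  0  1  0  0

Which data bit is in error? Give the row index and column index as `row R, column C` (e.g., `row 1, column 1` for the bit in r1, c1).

row 3, column 3

Recompute each row's even parity and compare to rp:
  r0: data parity 1, sent rp 1 → ok
  r1: data parity 0, sent rp 0 → ok
  r2: data parity 1, sent rp 1 → ok
  r3: data parity 1, sent rp 0 → mismatch
Recompute each column's even parity and compare to cp:
  c0: data parity 1, sent cp 1 → ok
  c1: data parity 0, sent cp 0 → ok
  c2: data parity 1, sent cp 1 → ok
  c3: data parity 1, sent cp 0 → mismatch
  c4: data parity 0, sent cp 0 → ok
Exactly one row (r3) and one column (c3) fail → the flipped bit is at their intersection.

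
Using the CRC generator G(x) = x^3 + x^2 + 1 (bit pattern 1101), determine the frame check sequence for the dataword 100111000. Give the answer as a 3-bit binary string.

Append 3 zeros: 100111000000. Divide by 1101 (XOR where the leading bit is 1):
  pos 0: 1001 XOR 1101 = 0100
  pos 1: 1001 XOR 1101 = 0100
  pos 2: 1001 XOR 1101 = 0100
  pos 3: 1000 XOR 1101 = 0101
  pos 4: 1010 XOR 1101 = 0111
  pos 5: 1110 XOR 1101 = 0011
  pos 7: 1100 XOR 1101 = 0001
Remainder (last 3 bits) = 010. This is the CRC / FCS.

010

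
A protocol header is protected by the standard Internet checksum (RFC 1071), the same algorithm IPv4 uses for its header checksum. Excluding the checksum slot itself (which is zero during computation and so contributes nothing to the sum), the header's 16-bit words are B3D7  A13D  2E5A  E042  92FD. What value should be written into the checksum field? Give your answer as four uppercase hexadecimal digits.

0950

One's-complement addition (fold any carry out of bit 15 back into bit 0):
  0xB3D7 + 0xA13D = 0x15514 → wrap carry → 0x5515
  0x5515 + 0x2E5A = 0x0836F
  0x836F + 0xE042 = 0x163B1 → wrap carry → 0x63B2
  0x63B2 + 0x92FD = 0x0F6AF
One's-complement sum = 0xF6AF.
Checksum = ~0xF6AF & 0xFFFF = 0x0950.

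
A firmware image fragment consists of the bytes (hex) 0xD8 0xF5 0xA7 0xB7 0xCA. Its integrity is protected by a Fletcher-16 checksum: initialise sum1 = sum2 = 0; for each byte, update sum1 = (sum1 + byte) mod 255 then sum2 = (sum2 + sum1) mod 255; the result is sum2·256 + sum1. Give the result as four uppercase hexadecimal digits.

Running sums (mod 255):
  after byte 0 (0xD8): sum1=216, sum2=216
  after byte 1 (0xF5): sum1=206, sum2=167
  after byte 2 (0xA7): sum1=118, sum2=30
  after byte 3 (0xB7): sum1=46, sum2=76
  after byte 4 (0xCA): sum1=248, sum2=69
Checksum = sum2·256 + sum1 = 69·256 + 248 = 17912 = 0x45F8.

45F8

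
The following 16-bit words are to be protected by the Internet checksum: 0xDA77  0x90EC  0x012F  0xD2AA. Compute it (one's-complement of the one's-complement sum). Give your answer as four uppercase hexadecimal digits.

C0C1

One's-complement addition (fold any carry out of bit 15 back into bit 0):
  0xDA77 + 0x90EC = 0x16B63 → wrap carry → 0x6B64
  0x6B64 + 0x012F = 0x06C93
  0x6C93 + 0xD2AA = 0x13F3D → wrap carry → 0x3F3E
One's-complement sum = 0x3F3E.
Checksum = ~0x3F3E & 0xFFFF = 0xC0C1.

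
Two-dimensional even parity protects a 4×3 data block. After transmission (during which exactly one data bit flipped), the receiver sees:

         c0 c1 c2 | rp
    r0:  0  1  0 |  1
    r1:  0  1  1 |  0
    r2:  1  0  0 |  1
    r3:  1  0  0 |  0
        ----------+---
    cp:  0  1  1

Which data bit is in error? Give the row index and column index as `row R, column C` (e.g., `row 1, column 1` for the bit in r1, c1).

row 3, column 1

Recompute each row's even parity and compare to rp:
  r0: data parity 1, sent rp 1 → ok
  r1: data parity 0, sent rp 0 → ok
  r2: data parity 1, sent rp 1 → ok
  r3: data parity 1, sent rp 0 → mismatch
Recompute each column's even parity and compare to cp:
  c0: data parity 0, sent cp 0 → ok
  c1: data parity 0, sent cp 1 → mismatch
  c2: data parity 1, sent cp 1 → ok
Exactly one row (r3) and one column (c1) fail → the flipped bit is at their intersection.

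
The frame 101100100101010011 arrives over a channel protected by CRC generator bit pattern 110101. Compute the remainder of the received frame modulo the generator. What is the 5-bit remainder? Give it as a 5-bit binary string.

Modulo-2 division of 101100100101010011 by 110101:
  pos 0: 101100 XOR 110101 = 011001
  pos 1: 110011 XOR 110101 = 000110
  pos 4: 110001 XOR 110101 = 000100
  pos 7: 100010 XOR 110101 = 010111
  pos 8: 101111 XOR 110101 = 011010
  pos 9: 110100 XOR 110101 = 000001
Remainder = 01011 (nonzero — an error is detected).

01011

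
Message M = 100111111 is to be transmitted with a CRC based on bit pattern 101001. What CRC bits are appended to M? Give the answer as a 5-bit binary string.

10111

Append 5 zeros: 10011111100000. Divide by 101001 (XOR where the leading bit is 1):
  pos 0: 100111 XOR 101001 = 001110
  pos 2: 111011 XOR 101001 = 010010
  pos 3: 100101 XOR 101001 = 001100
  pos 5: 110000 XOR 101001 = 011001
  pos 6: 110010 XOR 101001 = 011011
  pos 7: 110110 XOR 101001 = 011111
  pos 8: 111110 XOR 101001 = 010111
Remainder (last 5 bits) = 10111. This is the CRC / FCS.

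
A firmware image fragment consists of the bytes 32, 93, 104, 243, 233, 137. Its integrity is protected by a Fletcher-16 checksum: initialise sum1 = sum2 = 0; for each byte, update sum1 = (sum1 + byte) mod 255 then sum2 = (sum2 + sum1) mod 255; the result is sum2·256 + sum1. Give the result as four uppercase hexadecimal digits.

6E4D

Running sums (mod 255):
  after byte 0 (32): sum1=32, sum2=32
  after byte 1 (93): sum1=125, sum2=157
  after byte 2 (104): sum1=229, sum2=131
  after byte 3 (243): sum1=217, sum2=93
  after byte 4 (233): sum1=195, sum2=33
  after byte 5 (137): sum1=77, sum2=110
Checksum = sum2·256 + sum1 = 110·256 + 77 = 28237 = 0x6E4D.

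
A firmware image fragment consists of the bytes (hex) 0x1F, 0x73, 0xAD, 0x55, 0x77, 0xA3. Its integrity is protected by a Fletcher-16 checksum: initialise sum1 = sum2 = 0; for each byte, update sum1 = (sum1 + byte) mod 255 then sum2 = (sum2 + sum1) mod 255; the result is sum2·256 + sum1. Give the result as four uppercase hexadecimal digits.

Running sums (mod 255):
  after byte 0 (0x1F): sum1=31, sum2=31
  after byte 1 (0x73): sum1=146, sum2=177
  after byte 2 (0xAD): sum1=64, sum2=241
  after byte 3 (0x55): sum1=149, sum2=135
  after byte 4 (0x77): sum1=13, sum2=148
  after byte 5 (0xA3): sum1=176, sum2=69
Checksum = sum2·256 + sum1 = 69·256 + 176 = 17840 = 0x45B0.

45B0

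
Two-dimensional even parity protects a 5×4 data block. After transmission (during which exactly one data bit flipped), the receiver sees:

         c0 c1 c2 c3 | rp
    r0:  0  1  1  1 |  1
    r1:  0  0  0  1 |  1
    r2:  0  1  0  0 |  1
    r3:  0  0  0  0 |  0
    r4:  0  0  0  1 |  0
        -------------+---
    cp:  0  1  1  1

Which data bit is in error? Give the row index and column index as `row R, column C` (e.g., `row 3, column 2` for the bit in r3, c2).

Recompute each row's even parity and compare to rp:
  r0: data parity 1, sent rp 1 → ok
  r1: data parity 1, sent rp 1 → ok
  r2: data parity 1, sent rp 1 → ok
  r3: data parity 0, sent rp 0 → ok
  r4: data parity 1, sent rp 0 → mismatch
Recompute each column's even parity and compare to cp:
  c0: data parity 0, sent cp 0 → ok
  c1: data parity 0, sent cp 1 → mismatch
  c2: data parity 1, sent cp 1 → ok
  c3: data parity 1, sent cp 1 → ok
Exactly one row (r4) and one column (c1) fail → the flipped bit is at their intersection.

row 4, column 1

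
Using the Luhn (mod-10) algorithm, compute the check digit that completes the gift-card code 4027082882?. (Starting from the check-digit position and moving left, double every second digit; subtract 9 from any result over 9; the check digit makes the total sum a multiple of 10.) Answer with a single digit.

1

Partial digits right→left: 2 8 8 2 8 0 7 2 0 4
Double every second digit counting from the check-digit position (so the 1st, 3rd, 5th, ... of the partial from the right).
  doubled (with −9 where >9): 4 7 7 5 0 → sum 23
  kept as-is: 8 2 0 2 4 → sum 16
Total = 23 + 16 = 39.
Check digit = (10 − (39 mod 10)) mod 10 = 1.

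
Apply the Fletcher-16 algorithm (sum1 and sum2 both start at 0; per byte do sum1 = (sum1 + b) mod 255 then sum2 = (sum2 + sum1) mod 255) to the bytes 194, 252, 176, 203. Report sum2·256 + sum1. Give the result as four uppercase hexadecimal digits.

Running sums (mod 255):
  after byte 0 (194): sum1=194, sum2=194
  after byte 1 (252): sum1=191, sum2=130
  after byte 2 (176): sum1=112, sum2=242
  after byte 3 (203): sum1=60, sum2=47
Checksum = sum2·256 + sum1 = 47·256 + 60 = 12092 = 0x2F3C.

2F3C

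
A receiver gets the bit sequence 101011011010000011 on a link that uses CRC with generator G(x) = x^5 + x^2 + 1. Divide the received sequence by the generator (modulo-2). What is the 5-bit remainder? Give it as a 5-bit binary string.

Modulo-2 division of 101011011010000011 by 100101:
  pos 0: 101011 XOR 100101 = 001110
  pos 2: 111001 XOR 100101 = 011100
  pos 3: 111001 XOR 100101 = 011100
  pos 4: 111000 XOR 100101 = 011101
  pos 5: 111011 XOR 100101 = 011110
  pos 6: 111100 XOR 100101 = 011001
  pos 7: 110010 XOR 100101 = 010111
  pos 8: 101110 XOR 100101 = 001011
  pos 10: 101100 XOR 100101 = 001001
  pos 12: 100111 XOR 100101 = 000010
Remainder = 00010 (nonzero — an error is detected).

00010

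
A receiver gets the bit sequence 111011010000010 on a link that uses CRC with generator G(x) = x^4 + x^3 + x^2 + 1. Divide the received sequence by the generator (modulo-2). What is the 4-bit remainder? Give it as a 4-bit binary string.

Modulo-2 division of 111011010000010 by 11101:
  pos 0: 11101 XOR 11101 = 00000
  pos 5: 10100 XOR 11101 = 01001
  pos 6: 10010 XOR 11101 = 01111
  pos 7: 11110 XOR 11101 = 00011
  pos 10: 11010 XOR 11101 = 00111
Remainder = 0111 (nonzero — an error is detected).

0111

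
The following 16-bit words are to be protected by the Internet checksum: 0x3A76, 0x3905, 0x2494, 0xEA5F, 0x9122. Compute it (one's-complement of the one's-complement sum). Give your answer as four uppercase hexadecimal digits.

One's-complement addition (fold any carry out of bit 15 back into bit 0):
  0x3A76 + 0x3905 = 0x0737B
  0x737B + 0x2494 = 0x0980F
  0x980F + 0xEA5F = 0x1826E → wrap carry → 0x826F
  0x826F + 0x9122 = 0x11391 → wrap carry → 0x1392
One's-complement sum = 0x1392.
Checksum = ~0x1392 & 0xFFFF = 0xEC6D.

EC6D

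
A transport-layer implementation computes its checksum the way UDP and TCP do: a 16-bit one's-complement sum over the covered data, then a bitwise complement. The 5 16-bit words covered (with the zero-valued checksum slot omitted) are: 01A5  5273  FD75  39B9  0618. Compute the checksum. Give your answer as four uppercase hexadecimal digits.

6EA0

One's-complement addition (fold any carry out of bit 15 back into bit 0):
  0x01A5 + 0x5273 = 0x05418
  0x5418 + 0xFD75 = 0x1518D → wrap carry → 0x518E
  0x518E + 0x39B9 = 0x08B47
  0x8B47 + 0x0618 = 0x0915F
One's-complement sum = 0x915F.
Checksum = ~0x915F & 0xFFFF = 0x6EA0.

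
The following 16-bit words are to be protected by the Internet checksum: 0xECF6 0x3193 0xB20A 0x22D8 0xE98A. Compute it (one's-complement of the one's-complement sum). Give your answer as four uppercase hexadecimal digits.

One's-complement addition (fold any carry out of bit 15 back into bit 0):
  0xECF6 + 0x3193 = 0x11E89 → wrap carry → 0x1E8A
  0x1E8A + 0xB20A = 0x0D094
  0xD094 + 0x22D8 = 0x0F36C
  0xF36C + 0xE98A = 0x1DCF6 → wrap carry → 0xDCF7
One's-complement sum = 0xDCF7.
Checksum = ~0xDCF7 & 0xFFFF = 0x2308.

2308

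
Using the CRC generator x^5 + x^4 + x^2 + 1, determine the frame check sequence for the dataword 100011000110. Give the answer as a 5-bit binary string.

00100

Append 5 zeros: 10001100011000000. Divide by 110101 (XOR where the leading bit is 1):
  pos 0: 100011 XOR 110101 = 010110
  pos 1: 101100 XOR 110101 = 011001
  pos 2: 110010 XOR 110101 = 000111
  pos 5: 111011 XOR 110101 = 001110
  pos 7: 111000 XOR 110101 = 001101
  pos 9: 110100 XOR 110101 = 000001
Remainder (last 5 bits) = 00100. This is the CRC / FCS.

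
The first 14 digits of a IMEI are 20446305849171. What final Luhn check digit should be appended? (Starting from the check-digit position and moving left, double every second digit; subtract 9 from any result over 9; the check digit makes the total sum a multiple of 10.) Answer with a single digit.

Partial digits right→left: 1 7 1 9 4 8 5 0 3 6 4 4 0 2
Double every second digit counting from the check-digit position (so the 1st, 3rd, 5th, ... of the partial from the right).
  doubled (with −9 where >9): 2 2 8 1 6 8 0 → sum 27
  kept as-is: 7 9 8 0 6 4 2 → sum 36
Total = 27 + 36 = 63.
Check digit = (10 − (63 mod 10)) mod 10 = 7.

7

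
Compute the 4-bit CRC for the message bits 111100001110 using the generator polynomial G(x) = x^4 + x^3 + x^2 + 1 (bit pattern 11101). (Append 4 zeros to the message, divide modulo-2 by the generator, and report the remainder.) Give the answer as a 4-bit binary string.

0010

Append 4 zeros: 1111000011100000. Divide by 11101 (XOR where the leading bit is 1):
  pos 0: 11110 XOR 11101 = 00011
  pos 3: 11000 XOR 11101 = 00101
  pos 5: 10111 XOR 11101 = 01010
  pos 6: 10101 XOR 11101 = 01000
  pos 7: 10000 XOR 11101 = 01101
  pos 8: 11010 XOR 11101 = 00111
  pos 10: 11100 XOR 11101 = 00001
Remainder (last 4 bits) = 0010. This is the CRC / FCS.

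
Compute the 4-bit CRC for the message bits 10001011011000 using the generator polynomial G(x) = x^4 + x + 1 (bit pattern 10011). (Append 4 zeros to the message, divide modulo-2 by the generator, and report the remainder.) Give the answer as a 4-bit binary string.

1110

Append 4 zeros: 100010110110000000. Divide by 10011 (XOR where the leading bit is 1):
  pos 0: 10001 XOR 10011 = 00010
  pos 3: 10011 XOR 10011 = 00000
  pos 9: 11000 XOR 10011 = 01011
  pos 10: 10110 XOR 10011 = 00101
  pos 12: 10100 XOR 10011 = 00111
Remainder (last 4 bits) = 1110. This is the CRC / FCS.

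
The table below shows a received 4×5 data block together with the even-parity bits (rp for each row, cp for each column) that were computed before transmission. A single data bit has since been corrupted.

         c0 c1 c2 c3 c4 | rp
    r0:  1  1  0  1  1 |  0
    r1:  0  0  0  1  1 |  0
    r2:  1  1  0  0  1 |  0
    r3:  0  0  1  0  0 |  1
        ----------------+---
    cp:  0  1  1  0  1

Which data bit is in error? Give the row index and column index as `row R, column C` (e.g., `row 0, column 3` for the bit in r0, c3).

row 2, column 1

Recompute each row's even parity and compare to rp:
  r0: data parity 0, sent rp 0 → ok
  r1: data parity 0, sent rp 0 → ok
  r2: data parity 1, sent rp 0 → mismatch
  r3: data parity 1, sent rp 1 → ok
Recompute each column's even parity and compare to cp:
  c0: data parity 0, sent cp 0 → ok
  c1: data parity 0, sent cp 1 → mismatch
  c2: data parity 1, sent cp 1 → ok
  c3: data parity 0, sent cp 0 → ok
  c4: data parity 1, sent cp 1 → ok
Exactly one row (r2) and one column (c1) fail → the flipped bit is at their intersection.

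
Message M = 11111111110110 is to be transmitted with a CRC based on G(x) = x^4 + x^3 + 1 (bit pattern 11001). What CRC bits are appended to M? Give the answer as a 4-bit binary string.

Append 4 zeros: 111111111101100000. Divide by 11001 (XOR where the leading bit is 1):
  pos 0: 11111 XOR 11001 = 00110
  pos 2: 11011 XOR 11001 = 00010
  pos 5: 10111 XOR 11001 = 01110
  pos 6: 11100 XOR 11001 = 00101
  pos 8: 10111 XOR 11001 = 01110
  pos 9: 11100 XOR 11001 = 00101
  pos 11: 10100 XOR 11001 = 01101
  pos 12: 11010 XOR 11001 = 00011
Remainder (last 4 bits) = 0110. This is the CRC / FCS.

0110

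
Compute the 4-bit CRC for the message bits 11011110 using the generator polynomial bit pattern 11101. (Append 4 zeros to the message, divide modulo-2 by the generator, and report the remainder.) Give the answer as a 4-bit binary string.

Append 4 zeros: 110111100000. Divide by 11101 (XOR where the leading bit is 1):
  pos 0: 11011 XOR 11101 = 00110
  pos 2: 11011 XOR 11101 = 00110
  pos 4: 11000 XOR 11101 = 00101
  pos 6: 10100 XOR 11101 = 01001
  pos 7: 10010 XOR 11101 = 01111
Remainder (last 4 bits) = 1111. This is the CRC / FCS.

1111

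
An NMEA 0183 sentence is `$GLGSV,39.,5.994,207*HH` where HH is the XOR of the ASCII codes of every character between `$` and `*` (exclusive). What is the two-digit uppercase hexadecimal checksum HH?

XOR the ASCII codes of the payload characters:
  'G' = 0x47 → acc = 0x47
  'L' = 0x4C → acc = 0x0B
  'G' = 0x47 → acc = 0x4C
  'S' = 0x53 → acc = 0x1F
  'V' = 0x56 → acc = 0x49
  ',' = 0x2C → acc = 0x65
  '3' = 0x33 → acc = 0x56
  '9' = 0x39 → acc = 0x6F
  '.' = 0x2E → acc = 0x41
  ',' = 0x2C → acc = 0x6D
  '5' = 0x35 → acc = 0x58
  '.' = 0x2E → acc = 0x76
  '9' = 0x39 → acc = 0x4F
  '9' = 0x39 → acc = 0x76
  '4' = 0x34 → acc = 0x42
  ',' = 0x2C → acc = 0x6E
  '2' = 0x32 → acc = 0x5C
  '0' = 0x30 → acc = 0x6C
  '7' = 0x37 → acc = 0x5B
Checksum = 0x5B.

5B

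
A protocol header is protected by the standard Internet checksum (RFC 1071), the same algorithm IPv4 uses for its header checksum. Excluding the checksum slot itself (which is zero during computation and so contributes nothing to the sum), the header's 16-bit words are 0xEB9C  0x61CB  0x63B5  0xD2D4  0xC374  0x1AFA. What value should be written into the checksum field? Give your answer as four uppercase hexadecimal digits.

One's-complement addition (fold any carry out of bit 15 back into bit 0):
  0xEB9C + 0x61CB = 0x14D67 → wrap carry → 0x4D68
  0x4D68 + 0x63B5 = 0x0B11D
  0xB11D + 0xD2D4 = 0x183F1 → wrap carry → 0x83F2
  0x83F2 + 0xC374 = 0x14766 → wrap carry → 0x4767
  0x4767 + 0x1AFA = 0x06261
One's-complement sum = 0x6261.
Checksum = ~0x6261 & 0xFFFF = 0x9D9E.

9D9E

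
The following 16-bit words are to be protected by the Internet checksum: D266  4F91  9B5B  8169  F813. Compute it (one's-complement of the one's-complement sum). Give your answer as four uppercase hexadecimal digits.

C92E

One's-complement addition (fold any carry out of bit 15 back into bit 0):
  0xD266 + 0x4F91 = 0x121F7 → wrap carry → 0x21F8
  0x21F8 + 0x9B5B = 0x0BD53
  0xBD53 + 0x8169 = 0x13EBC → wrap carry → 0x3EBD
  0x3EBD + 0xF813 = 0x136D0 → wrap carry → 0x36D1
One's-complement sum = 0x36D1.
Checksum = ~0x36D1 & 0xFFFF = 0xC92E.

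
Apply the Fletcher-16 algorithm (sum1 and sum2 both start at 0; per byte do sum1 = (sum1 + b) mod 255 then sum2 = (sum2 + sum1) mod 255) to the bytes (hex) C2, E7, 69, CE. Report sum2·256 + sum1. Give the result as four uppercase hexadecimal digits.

Running sums (mod 255):
  after byte 0 (C2): sum1=194, sum2=194
  after byte 1 (E7): sum1=170, sum2=109
  after byte 2 (69): sum1=20, sum2=129
  after byte 3 (CE): sum1=226, sum2=100
Checksum = sum2·256 + sum1 = 100·256 + 226 = 25826 = 0x64E2.

64E2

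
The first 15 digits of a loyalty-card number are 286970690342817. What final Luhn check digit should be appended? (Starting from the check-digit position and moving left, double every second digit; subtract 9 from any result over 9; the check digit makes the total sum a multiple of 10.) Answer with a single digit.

Partial digits right→left: 7 1 8 2 4 3 0 9 6 0 7 9 6 8 2
Double every second digit counting from the check-digit position (so the 1st, 3rd, 5th, ... of the partial from the right).
  doubled (with −9 where >9): 5 7 8 0 3 5 3 4 → sum 35
  kept as-is: 1 2 3 9 0 9 8 → sum 32
Total = 35 + 32 = 67.
Check digit = (10 − (67 mod 10)) mod 10 = 3.

3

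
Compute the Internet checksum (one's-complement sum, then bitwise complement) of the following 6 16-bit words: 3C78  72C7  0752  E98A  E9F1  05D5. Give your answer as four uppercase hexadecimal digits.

701C

One's-complement addition (fold any carry out of bit 15 back into bit 0):
  0x3C78 + 0x72C7 = 0x0AF3F
  0xAF3F + 0x0752 = 0x0B691
  0xB691 + 0xE98A = 0x1A01B → wrap carry → 0xA01C
  0xA01C + 0xE9F1 = 0x18A0D → wrap carry → 0x8A0E
  0x8A0E + 0x05D5 = 0x08FE3
One's-complement sum = 0x8FE3.
Checksum = ~0x8FE3 & 0xFFFF = 0x701C.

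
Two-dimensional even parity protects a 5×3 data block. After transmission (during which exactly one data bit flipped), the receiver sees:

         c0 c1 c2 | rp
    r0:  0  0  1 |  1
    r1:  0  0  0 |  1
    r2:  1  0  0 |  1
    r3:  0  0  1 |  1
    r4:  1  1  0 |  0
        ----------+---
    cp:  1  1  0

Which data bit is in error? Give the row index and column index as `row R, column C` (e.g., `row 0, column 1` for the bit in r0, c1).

row 1, column 0

Recompute each row's even parity and compare to rp:
  r0: data parity 1, sent rp 1 → ok
  r1: data parity 0, sent rp 1 → mismatch
  r2: data parity 1, sent rp 1 → ok
  r3: data parity 1, sent rp 1 → ok
  r4: data parity 0, sent rp 0 → ok
Recompute each column's even parity and compare to cp:
  c0: data parity 0, sent cp 1 → mismatch
  c1: data parity 1, sent cp 1 → ok
  c2: data parity 0, sent cp 0 → ok
Exactly one row (r1) and one column (c0) fail → the flipped bit is at their intersection.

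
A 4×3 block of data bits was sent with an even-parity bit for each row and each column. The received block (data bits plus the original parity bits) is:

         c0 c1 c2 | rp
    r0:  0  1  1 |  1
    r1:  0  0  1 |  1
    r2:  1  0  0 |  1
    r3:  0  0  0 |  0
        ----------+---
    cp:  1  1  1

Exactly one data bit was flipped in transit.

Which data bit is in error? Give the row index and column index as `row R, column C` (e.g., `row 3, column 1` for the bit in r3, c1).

row 0, column 2

Recompute each row's even parity and compare to rp:
  r0: data parity 0, sent rp 1 → mismatch
  r1: data parity 1, sent rp 1 → ok
  r2: data parity 1, sent rp 1 → ok
  r3: data parity 0, sent rp 0 → ok
Recompute each column's even parity and compare to cp:
  c0: data parity 1, sent cp 1 → ok
  c1: data parity 1, sent cp 1 → ok
  c2: data parity 0, sent cp 1 → mismatch
Exactly one row (r0) and one column (c2) fail → the flipped bit is at their intersection.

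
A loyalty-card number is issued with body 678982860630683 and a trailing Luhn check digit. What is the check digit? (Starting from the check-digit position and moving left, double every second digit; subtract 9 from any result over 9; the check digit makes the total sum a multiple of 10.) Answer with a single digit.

3

Partial digits right→left: 3 8 6 0 3 6 0 6 8 2 8 9 8 7 6
Double every second digit counting from the check-digit position (so the 1st, 3rd, 5th, ... of the partial from the right).
  doubled (with −9 where >9): 6 3 6 0 7 7 7 3 → sum 39
  kept as-is: 8 0 6 6 2 9 7 → sum 38
Total = 39 + 38 = 77.
Check digit = (10 − (77 mod 10)) mod 10 = 3.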